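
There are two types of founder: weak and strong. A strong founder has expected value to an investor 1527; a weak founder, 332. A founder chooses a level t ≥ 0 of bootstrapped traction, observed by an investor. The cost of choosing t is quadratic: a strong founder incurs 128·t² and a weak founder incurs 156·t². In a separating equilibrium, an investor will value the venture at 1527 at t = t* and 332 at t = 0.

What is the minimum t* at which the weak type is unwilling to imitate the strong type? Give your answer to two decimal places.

The weak type at t = 0 receives 332; imitating at t* yields 1527 − 156·t*².
Indifference: 332 = 1527 − 156·t*², so t*² = (1527 − 332) / 156 ≈ 7.6603.
t* = √7.6603 ≈ 2.77.

2.77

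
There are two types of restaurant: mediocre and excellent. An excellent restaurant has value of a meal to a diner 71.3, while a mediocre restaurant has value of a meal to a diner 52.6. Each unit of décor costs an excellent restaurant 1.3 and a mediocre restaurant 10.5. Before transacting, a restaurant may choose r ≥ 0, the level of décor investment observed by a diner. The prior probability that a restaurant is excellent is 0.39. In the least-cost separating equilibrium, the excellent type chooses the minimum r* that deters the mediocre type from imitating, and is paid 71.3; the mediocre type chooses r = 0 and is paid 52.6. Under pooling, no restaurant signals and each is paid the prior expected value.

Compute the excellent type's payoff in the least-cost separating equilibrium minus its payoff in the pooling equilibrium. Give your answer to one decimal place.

Least-cost separating signal: r* solves 52.6 = 71.3 − 10.5·r*, so r* = (71.3 − 52.6)/10.5 ≈ 1.7810.
Excellent type's separating payoff: 71.3 − 1.3 × r* = 71.3 − 1.3 × (71.3 − 52.6)/10.5 = 71.3 − 24.31/10.5 ≈ 68.985.
Pooling payoff: 0.39 × 71.3 + 0.61 × 52.6 = 59.893.
Difference: 68.985 − 59.893 = 9.092, i.e. 9.1 to one decimal place.
The excellent type prefers to separate.

9.1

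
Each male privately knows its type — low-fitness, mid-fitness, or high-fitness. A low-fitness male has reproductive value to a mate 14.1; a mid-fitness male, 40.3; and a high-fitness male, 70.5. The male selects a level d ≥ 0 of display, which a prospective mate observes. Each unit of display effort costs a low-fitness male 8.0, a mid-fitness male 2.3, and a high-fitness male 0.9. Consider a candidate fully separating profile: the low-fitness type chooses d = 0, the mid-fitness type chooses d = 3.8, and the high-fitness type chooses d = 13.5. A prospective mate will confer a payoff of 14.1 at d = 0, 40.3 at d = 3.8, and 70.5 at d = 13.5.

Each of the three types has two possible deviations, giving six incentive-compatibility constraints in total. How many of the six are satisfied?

5

Mid-fitness (own payoff 40.3 − 2.3×3.8 = 31.56): to d=0 gives 14.1 → no gain ✓; to d=13.5 gives 70.5 − 2.3×13.5 = 39.45 → profitable ✗.
Low-fitness (own payoff 14.1): to d=3.8 gives 40.3 − 8.0×3.8 = 9.9 → no gain ✓; to d=13.5 gives 70.5 − 8.0×13.5 = -37.5 → no gain ✓.
High-fitness (own payoff 70.5 − 0.9×13.5 = 58.35): to d=0 gives 14.1 → no gain ✓; to d=3.8 gives 40.3 − 0.9×3.8 = 36.88 → no gain ✓.
5 of the 6 constraints hold; not an equilibrium.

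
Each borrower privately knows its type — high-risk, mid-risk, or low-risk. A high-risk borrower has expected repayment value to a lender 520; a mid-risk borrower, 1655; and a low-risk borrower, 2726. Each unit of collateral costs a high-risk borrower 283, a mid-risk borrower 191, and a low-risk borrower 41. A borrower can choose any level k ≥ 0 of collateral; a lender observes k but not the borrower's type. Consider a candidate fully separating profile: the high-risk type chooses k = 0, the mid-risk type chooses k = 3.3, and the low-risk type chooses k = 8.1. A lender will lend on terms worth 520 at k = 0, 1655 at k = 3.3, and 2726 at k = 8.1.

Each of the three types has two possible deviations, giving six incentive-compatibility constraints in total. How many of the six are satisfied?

Low-risk (own payoff 2726 − 41×8.1 = 2393.9): to k=0 gives 520 → no gain ✓; to k=3.3 gives 1655 − 41×3.3 = 1519.7 → no gain ✓.
Mid-risk (own payoff 1655 − 191×3.3 = 1024.7): to k=0 gives 520 → no gain ✓; to k=8.1 gives 2726 − 191×8.1 = 1178.9 → profitable ✗.
High-risk (own payoff 520): to k=3.3 gives 1655 − 283×3.3 = 721.1 → profitable ✗; to k=8.1 gives 2726 − 283×8.1 = 433.7 → no gain ✓.
4 of the 6 constraints hold; not an equilibrium.

4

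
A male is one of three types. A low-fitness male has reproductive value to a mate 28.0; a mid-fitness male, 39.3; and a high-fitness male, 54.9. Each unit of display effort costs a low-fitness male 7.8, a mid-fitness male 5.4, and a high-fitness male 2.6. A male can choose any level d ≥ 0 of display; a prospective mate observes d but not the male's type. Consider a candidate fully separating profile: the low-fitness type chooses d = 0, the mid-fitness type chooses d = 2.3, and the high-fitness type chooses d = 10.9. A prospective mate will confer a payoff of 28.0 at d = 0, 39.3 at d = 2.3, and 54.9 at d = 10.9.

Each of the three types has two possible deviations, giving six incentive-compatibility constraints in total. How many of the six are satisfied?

3

High-fitness (own payoff 54.9 − 2.6×10.9 = 26.56): to d=0 gives 28.0 → profitable ✗; to d=2.3 gives 39.3 − 2.6×2.3 = 33.32 → profitable ✗.
Mid-fitness (own payoff 39.3 − 5.4×2.3 = 26.88): to d=0 gives 28.0 → profitable ✗; to d=10.9 gives 54.9 − 5.4×10.9 = -3.96 → no gain ✓.
Low-fitness (own payoff 28.0): to d=2.3 gives 39.3 − 7.8×2.3 = 21.36 → no gain ✓; to d=10.9 gives 54.9 − 7.8×10.9 = -30.12 → no gain ✓.
3 of the 6 constraints hold; not an equilibrium.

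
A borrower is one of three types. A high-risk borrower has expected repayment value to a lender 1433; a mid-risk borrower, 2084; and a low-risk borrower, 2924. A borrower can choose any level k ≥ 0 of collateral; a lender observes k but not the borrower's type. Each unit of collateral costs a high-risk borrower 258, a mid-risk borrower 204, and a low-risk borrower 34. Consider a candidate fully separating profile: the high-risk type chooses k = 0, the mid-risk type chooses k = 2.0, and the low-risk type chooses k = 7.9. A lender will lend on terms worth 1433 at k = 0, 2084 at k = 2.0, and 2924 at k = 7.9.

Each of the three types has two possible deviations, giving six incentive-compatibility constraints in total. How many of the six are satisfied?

Low-risk (own payoff 2924 − 34×7.9 = 2655.4): to k=0 gives 1433 → no gain ✓; to k=2.0 gives 2084 − 34×2.0 = 2016 → no gain ✓.
High-risk (own payoff 1433): to k=2.0 gives 2084 − 258×2.0 = 1568 → profitable ✗; to k=7.9 gives 2924 − 258×7.9 = 885.8 → no gain ✓.
Mid-risk (own payoff 2084 − 204×2.0 = 1676): to k=0 gives 1433 → no gain ✓; to k=7.9 gives 2924 − 204×7.9 = 1312.4 → no gain ✓.
5 of the 6 constraints hold; not an equilibrium.

5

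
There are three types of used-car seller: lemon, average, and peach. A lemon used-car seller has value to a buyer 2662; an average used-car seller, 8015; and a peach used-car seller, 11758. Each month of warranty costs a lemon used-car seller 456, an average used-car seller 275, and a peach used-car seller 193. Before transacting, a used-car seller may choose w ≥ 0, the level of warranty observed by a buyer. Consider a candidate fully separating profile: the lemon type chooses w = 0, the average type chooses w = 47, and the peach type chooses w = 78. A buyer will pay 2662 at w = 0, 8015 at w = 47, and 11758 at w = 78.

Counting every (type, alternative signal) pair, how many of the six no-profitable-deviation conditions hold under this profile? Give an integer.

3

Lemon (own payoff 2662): to w=47 gives 8015 − 456×47 = -13417 → no gain ✓; to w=78 gives 11758 − 456×78 = -23810 → no gain ✓.
Average (own payoff 8015 − 275×47 = -4910): to w=0 gives 2662 → profitable ✗; to w=78 gives 11758 − 275×78 = -9692 → no gain ✓.
Peach (own payoff 11758 − 193×78 = -3296): to w=0 gives 2662 → profitable ✗; to w=47 gives 8015 − 193×47 = -1056 → profitable ✗.
3 of the 6 constraints hold; not an equilibrium.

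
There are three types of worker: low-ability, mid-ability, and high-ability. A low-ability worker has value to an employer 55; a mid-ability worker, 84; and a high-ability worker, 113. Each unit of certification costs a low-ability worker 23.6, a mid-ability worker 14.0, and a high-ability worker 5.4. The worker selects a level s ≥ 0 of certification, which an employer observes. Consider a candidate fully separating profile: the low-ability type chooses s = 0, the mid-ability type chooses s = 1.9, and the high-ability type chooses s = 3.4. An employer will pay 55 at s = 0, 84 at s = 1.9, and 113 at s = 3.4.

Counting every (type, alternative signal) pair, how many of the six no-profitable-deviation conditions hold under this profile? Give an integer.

Mid-ability (own payoff 84 − 14.0×1.9 = 57.4): to s=0 gives 55 → no gain ✓; to s=3.4 gives 113 − 14.0×3.4 = 65.4 → profitable ✗.
Low-ability (own payoff 55): to s=1.9 gives 84 − 23.6×1.9 = 39.16 → no gain ✓; to s=3.4 gives 113 − 23.6×3.4 = 32.76 → no gain ✓.
High-ability (own payoff 113 − 5.4×3.4 = 94.64): to s=0 gives 55 → no gain ✓; to s=1.9 gives 84 − 5.4×1.9 = 73.74 → no gain ✓.
5 of the 6 constraints hold; not an equilibrium.

5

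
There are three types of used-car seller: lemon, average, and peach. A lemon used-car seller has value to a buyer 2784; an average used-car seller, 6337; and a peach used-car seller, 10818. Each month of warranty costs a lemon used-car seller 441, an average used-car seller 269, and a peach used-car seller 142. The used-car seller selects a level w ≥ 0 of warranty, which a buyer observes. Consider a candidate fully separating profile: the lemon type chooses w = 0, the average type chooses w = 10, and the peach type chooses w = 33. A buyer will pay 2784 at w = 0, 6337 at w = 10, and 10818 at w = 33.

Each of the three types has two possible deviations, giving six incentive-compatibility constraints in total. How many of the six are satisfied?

Average (own payoff 6337 − 269×10 = 3647): to w=0 gives 2784 → no gain ✓; to w=33 gives 10818 − 269×33 = 1941 → no gain ✓.
Lemon (own payoff 2784): to w=10 gives 6337 − 441×10 = 1927 → no gain ✓; to w=33 gives 10818 − 441×33 = -3735 → no gain ✓.
Peach (own payoff 10818 − 142×33 = 6132): to w=0 gives 2784 → no gain ✓; to w=10 gives 6337 − 142×10 = 4917 → no gain ✓.
6 of the 6 constraints hold; this profile is a separating equilibrium.

6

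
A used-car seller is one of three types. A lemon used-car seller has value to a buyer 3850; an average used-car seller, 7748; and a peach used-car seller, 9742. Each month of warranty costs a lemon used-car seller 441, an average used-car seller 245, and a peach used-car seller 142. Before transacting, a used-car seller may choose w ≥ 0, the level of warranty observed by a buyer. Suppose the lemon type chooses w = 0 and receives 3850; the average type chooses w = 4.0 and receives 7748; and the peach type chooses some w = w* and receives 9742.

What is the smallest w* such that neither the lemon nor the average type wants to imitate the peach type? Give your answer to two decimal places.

13.36

Lemon type (on-path payoff 3850) won't mimic when 3850 ≥ 9742 − 441·w*, i.e. w* ≥ 13.36.
Average type (on-path payoff 7748 − 245×4.0 = 6768) won't mimic when 6768 ≥ 9742 − 245·w*, i.e. w* ≥ 12.14.
Both must hold, so w* = max(13.36, 12.14) = 13.36. The lemon type's constraint binds.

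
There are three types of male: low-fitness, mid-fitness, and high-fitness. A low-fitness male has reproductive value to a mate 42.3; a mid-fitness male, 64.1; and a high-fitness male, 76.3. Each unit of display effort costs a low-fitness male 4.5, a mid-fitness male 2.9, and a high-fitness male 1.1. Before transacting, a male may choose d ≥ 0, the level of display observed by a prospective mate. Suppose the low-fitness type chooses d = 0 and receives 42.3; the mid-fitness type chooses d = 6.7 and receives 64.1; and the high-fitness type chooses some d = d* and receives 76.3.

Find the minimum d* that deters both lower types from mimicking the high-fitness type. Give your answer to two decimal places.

10.91

Mid-fitness type (on-path payoff 64.1 − 2.9×6.7 = 44.67) won't mimic when 44.67 ≥ 76.3 − 2.9·d*, i.e. d* ≥ 10.91.
Low-fitness type (on-path payoff 42.3) won't mimic when 42.3 ≥ 76.3 − 4.5·d*, i.e. d* ≥ 7.56.
Both must hold, so d* = max(7.56, 10.91) = 10.91. The mid-fitness type's constraint binds.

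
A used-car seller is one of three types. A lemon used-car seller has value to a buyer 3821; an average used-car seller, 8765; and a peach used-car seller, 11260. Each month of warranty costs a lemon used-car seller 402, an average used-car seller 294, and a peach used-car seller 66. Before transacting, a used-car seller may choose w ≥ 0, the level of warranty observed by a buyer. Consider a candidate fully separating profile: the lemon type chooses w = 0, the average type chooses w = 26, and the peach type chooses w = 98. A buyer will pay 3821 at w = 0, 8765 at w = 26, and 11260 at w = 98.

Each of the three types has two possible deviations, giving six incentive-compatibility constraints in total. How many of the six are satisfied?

4

Peach (own payoff 11260 − 66×98 = 4792): to w=0 gives 3821 → no gain ✓; to w=26 gives 8765 − 66×26 = 7049 → profitable ✗.
Average (own payoff 8765 − 294×26 = 1121): to w=0 gives 3821 → profitable ✗; to w=98 gives 11260 − 294×98 = -17552 → no gain ✓.
Lemon (own payoff 3821): to w=26 gives 8765 − 402×26 = -1687 → no gain ✓; to w=98 gives 11260 − 402×98 = -28136 → no gain ✓.
4 of the 6 constraints hold; not an equilibrium.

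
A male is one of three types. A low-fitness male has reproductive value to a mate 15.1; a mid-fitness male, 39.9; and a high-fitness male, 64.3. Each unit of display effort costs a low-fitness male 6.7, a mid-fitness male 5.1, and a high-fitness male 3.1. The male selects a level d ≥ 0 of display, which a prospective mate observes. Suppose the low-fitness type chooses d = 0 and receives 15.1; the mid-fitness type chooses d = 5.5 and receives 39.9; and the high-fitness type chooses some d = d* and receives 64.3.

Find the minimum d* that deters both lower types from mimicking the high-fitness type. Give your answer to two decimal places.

Low-fitness type (on-path payoff 15.1) won't mimic when 15.1 ≥ 64.3 − 6.7·d*, i.e. d* ≥ 7.34.
Mid-fitness type (on-path payoff 39.9 − 5.1×5.5 = 11.85) won't mimic when 11.85 ≥ 64.3 − 5.1·d*, i.e. d* ≥ 10.28.
Both must hold, so d* = max(7.34, 10.28) = 10.28. The mid-fitness type's constraint binds.

10.28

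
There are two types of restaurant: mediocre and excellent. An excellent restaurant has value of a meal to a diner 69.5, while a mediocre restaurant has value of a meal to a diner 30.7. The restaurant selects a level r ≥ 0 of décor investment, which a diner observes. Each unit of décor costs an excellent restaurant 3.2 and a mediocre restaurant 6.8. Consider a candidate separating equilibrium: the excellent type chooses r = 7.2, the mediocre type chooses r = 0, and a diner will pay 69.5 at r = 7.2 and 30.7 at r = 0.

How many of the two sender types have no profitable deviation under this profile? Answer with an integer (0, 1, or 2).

Mediocre type: stay at 0 → 30.7; mimic → 69.5 − 6.8 × 7.2 = 20.54. IC holds (30.7 ≥ 20.54).
Excellent type: signal → 69.5 − 3.2 × 7.2 = 46.46; deviate to 0 → 30.7. IC holds (46.46 ≥ 30.7).
2 of 2 constraints hold, so this is a separating equilibrium.

2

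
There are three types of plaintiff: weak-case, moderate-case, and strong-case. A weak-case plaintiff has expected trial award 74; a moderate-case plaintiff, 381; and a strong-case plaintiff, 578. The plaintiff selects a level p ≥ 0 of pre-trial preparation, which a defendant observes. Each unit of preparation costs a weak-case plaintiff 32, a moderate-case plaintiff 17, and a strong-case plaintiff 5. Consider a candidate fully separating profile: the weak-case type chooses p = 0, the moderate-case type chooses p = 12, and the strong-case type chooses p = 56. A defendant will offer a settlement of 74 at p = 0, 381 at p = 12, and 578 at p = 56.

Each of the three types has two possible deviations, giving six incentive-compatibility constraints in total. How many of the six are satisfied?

5

Strong-case (own payoff 578 − 5×56 = 298): to p=0 gives 74 → no gain ✓; to p=12 gives 381 − 5×12 = 321 → profitable ✗.
Weak-case (own payoff 74): to p=12 gives 381 − 32×12 = -3 → no gain ✓; to p=56 gives 578 − 32×56 = -1214 → no gain ✓.
Moderate-case (own payoff 381 − 17×12 = 177): to p=0 gives 74 → no gain ✓; to p=56 gives 578 − 17×56 = -374 → no gain ✓.
5 of the 6 constraints hold; not an equilibrium.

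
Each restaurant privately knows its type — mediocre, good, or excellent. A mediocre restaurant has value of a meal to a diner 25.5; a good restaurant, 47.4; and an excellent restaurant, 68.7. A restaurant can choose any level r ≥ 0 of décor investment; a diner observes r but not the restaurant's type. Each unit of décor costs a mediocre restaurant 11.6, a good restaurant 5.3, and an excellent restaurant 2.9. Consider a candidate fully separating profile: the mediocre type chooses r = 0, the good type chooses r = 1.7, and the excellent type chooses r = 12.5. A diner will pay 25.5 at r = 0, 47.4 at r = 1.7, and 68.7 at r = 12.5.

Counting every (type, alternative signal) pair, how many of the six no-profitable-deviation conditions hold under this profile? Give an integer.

4

Good (own payoff 47.4 − 5.3×1.7 = 38.39): to r=0 gives 25.5 → no gain ✓; to r=12.5 gives 68.7 − 5.3×12.5 = 2.45 → no gain ✓.
Excellent (own payoff 68.7 − 2.9×12.5 = 32.45): to r=0 gives 25.5 → no gain ✓; to r=1.7 gives 47.4 − 2.9×1.7 = 42.47 → profitable ✗.
Mediocre (own payoff 25.5): to r=1.7 gives 47.4 − 11.6×1.7 = 27.68 → profitable ✗; to r=12.5 gives 68.7 − 11.6×12.5 = -76.3 → no gain ✓.
4 of the 6 constraints hold; not an equilibrium.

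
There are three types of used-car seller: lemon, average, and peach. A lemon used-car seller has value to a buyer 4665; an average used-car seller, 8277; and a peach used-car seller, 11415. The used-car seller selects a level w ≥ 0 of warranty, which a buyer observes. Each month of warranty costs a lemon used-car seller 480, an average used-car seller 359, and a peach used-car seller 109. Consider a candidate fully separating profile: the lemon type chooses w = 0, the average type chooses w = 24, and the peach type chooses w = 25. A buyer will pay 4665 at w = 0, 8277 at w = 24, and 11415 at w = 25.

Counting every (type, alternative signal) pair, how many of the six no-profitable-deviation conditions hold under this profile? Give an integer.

4

Average (own payoff 8277 − 359×24 = -339): to w=0 gives 4665 → profitable ✗; to w=25 gives 11415 − 359×25 = 2440 → profitable ✗.
Lemon (own payoff 4665): to w=24 gives 8277 − 480×24 = -3243 → no gain ✓; to w=25 gives 11415 − 480×25 = -585 → no gain ✓.
Peach (own payoff 11415 − 109×25 = 8690): to w=0 gives 4665 → no gain ✓; to w=24 gives 8277 − 109×24 = 5661 → no gain ✓.
4 of the 6 constraints hold; not an equilibrium.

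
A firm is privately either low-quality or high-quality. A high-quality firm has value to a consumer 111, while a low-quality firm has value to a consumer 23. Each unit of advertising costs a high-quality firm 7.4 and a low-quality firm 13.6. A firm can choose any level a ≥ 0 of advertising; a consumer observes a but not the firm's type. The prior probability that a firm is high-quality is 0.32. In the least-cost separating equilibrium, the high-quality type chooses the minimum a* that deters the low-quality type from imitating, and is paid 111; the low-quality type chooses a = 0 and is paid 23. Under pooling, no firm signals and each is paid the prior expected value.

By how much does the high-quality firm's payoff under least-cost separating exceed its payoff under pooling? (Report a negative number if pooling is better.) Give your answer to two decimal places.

11.96

Least-cost separating signal: a* solves 23 = 111 − 13.6·a*, so a* = (111 − 23)/13.6 ≈ 6.4706.
High-quality type's separating payoff: 111 − 7.4 × a* = 111 − 7.4 × (111 − 23)/13.6 = 111 − 651.2/13.6 ≈ 63.1176.
Pooling payoff: 0.32 × 111 + 0.68 × 23 = 51.16.
Difference: 63.1176 − 51.16 = 11.9576, i.e. 11.96 to two decimal places.
The high-quality type prefers to separate.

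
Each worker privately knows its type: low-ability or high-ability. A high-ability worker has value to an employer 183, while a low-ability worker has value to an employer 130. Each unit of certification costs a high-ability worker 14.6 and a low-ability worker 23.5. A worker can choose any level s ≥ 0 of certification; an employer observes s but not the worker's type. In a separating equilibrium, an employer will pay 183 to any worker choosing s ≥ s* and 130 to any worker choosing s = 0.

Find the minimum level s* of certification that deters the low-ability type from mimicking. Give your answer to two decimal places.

A low-ability worker choosing s = 0 receives 130.
Imitating at s* instead would pay 183 at cost 23.5·s*, netting 183 − 23.5·s*.
Indifference: 130 = 183 − 23.5·s*, so s* = (183 − 130) / 23.5 ≈ 2.26.
This is the low-ability type's binding incentive-compatibility constraint; any s ≥ 2.26 sustains separation on that side.

2.26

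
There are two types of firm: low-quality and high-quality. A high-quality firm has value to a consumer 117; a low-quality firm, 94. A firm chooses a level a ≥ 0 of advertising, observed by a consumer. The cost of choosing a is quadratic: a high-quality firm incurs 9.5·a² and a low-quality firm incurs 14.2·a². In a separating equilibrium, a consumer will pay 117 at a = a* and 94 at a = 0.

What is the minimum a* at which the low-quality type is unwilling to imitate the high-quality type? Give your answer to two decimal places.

1.27

The low-quality type at a = 0 receives 94; imitating at a* yields 117 − 14.2·a*².
Indifference: 94 = 117 − 14.2·a*², so a*² = (117 − 94) / 14.2 ≈ 1.6197.
a* = √1.6197 ≈ 1.27.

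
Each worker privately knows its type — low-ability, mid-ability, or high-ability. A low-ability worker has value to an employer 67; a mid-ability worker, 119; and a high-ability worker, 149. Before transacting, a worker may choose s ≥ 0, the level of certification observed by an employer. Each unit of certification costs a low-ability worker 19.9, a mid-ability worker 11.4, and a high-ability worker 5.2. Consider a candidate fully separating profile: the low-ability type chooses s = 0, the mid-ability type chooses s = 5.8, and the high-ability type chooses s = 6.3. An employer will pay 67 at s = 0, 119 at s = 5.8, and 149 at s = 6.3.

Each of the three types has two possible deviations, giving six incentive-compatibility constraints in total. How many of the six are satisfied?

4

Mid-ability (own payoff 119 − 11.4×5.8 = 52.88): to s=0 gives 67 → profitable ✗; to s=6.3 gives 149 − 11.4×6.3 = 77.18 → profitable ✗.
Low-ability (own payoff 67): to s=5.8 gives 119 − 19.9×5.8 = 3.58 → no gain ✓; to s=6.3 gives 149 − 19.9×6.3 = 23.63 → no gain ✓.
High-ability (own payoff 149 − 5.2×6.3 = 116.24): to s=0 gives 67 → no gain ✓; to s=5.8 gives 119 − 5.2×5.8 = 88.84 → no gain ✓.
4 of the 6 constraints hold; not an equilibrium.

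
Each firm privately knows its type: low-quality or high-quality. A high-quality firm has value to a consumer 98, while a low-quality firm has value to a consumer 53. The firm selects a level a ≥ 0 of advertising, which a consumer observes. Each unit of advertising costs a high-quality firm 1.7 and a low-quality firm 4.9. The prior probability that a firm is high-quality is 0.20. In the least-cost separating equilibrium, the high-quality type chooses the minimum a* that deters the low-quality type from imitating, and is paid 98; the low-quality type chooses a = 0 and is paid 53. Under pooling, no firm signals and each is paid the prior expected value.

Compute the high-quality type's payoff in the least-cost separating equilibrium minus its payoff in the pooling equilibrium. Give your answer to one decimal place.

20.4

Least-cost separating signal: a* solves 53 = 98 − 4.9·a*, so a* = (98 − 53)/4.9 ≈ 9.1837.
High-quality type's separating payoff: 98 − 1.7 × a* = 98 − 1.7 × (98 − 53)/4.9 = 98 − 76.5/4.9 ≈ 82.388.
Pooling payoff: 0.20 × 98 + 0.80 × 53 = 62.
Difference: 82.388 − 62 = 20.388, i.e. 20.4 to one decimal place.
The high-quality type prefers to separate.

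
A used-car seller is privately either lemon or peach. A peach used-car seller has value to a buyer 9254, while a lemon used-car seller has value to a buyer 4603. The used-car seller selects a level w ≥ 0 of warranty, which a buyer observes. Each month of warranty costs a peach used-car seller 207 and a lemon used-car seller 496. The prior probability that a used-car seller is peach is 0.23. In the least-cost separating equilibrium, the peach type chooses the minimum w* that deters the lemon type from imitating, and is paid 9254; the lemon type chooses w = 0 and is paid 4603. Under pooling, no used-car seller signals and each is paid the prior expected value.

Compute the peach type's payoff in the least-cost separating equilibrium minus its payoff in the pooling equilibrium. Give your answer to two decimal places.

1640.23

Least-cost separating signal: w* solves 4603 = 9254 − 496·w*, so w* = (9254 − 4603)/496 ≈ 9.3770.
Peach type's separating payoff: 9254 − 207 × w* = 9254 − 207 × (9254 − 4603)/496 = 9254 − 962757/496 ≈ 7312.9577.
Pooling payoff: 0.23 × 9254 + 0.77 × 4603 = 5672.73.
Difference: 7312.9577 − 5672.73 = 1640.2277, i.e. 1640.23 to two decimal places.
The peach type prefers to separate.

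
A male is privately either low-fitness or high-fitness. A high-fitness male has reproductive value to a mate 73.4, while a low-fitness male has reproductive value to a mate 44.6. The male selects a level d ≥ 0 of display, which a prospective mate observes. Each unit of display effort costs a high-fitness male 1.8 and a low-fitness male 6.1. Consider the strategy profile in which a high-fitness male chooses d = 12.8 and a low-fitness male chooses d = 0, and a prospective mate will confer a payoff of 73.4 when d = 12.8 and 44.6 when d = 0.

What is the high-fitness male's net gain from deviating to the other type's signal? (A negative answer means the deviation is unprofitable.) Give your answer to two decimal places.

-5.76

Playing d = 12.8 the high-fitness male receives 73.4 − 1.8 × 12.8 = 50.36.
Deviating to d = 0 yields 44.6 instead.
Gain from deviating: 44.6 − 50.36 = -5.76.
The gain is negative, so the high-fitness type's incentive-compatibility constraint is satisfied.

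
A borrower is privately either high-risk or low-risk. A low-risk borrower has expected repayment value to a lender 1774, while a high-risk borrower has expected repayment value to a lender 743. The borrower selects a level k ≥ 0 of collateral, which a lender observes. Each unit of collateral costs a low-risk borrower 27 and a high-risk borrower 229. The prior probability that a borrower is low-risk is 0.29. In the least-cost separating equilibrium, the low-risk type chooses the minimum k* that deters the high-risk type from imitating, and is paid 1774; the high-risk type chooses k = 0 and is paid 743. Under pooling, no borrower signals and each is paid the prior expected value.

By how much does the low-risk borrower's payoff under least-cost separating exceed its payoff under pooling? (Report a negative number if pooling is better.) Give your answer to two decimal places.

610.45

Least-cost separating signal: k* solves 743 = 1774 − 229·k*, so k* = (1774 − 743)/229 ≈ 4.5022.
Low-risk type's separating payoff: 1774 − 27 × k* = 1774 − 27 × (1774 − 743)/229 = 1774 − 27837/229 ≈ 1652.4410.
Pooling payoff: 0.29 × 1774 + 0.71 × 743 = 1041.99.
Difference: 1652.4410 − 1041.99 = 610.451, i.e. 610.45 to two decimal places.
The low-risk type prefers to separate.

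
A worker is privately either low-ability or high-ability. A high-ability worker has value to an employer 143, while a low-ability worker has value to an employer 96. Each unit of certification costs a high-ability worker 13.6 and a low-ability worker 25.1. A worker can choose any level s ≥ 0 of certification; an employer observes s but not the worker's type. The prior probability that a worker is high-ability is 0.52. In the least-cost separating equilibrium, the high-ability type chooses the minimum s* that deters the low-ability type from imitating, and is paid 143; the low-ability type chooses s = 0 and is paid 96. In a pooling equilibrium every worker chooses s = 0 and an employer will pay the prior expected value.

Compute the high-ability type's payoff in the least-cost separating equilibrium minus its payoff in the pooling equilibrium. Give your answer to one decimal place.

-2.9

Least-cost separating signal: s* solves 96 = 143 − 25.1·s*, so s* = (143 − 96)/25.1 ≈ 1.8725.
High-ability type's separating payoff: 143 − 13.6 × s* = 143 − 13.6 × (143 − 96)/25.1 = 143 − 639.2/25.1 ≈ 117.534.
Pooling payoff: 0.52 × 143 + 0.48 × 96 = 120.44.
Difference: 117.534 − 120.44 = -2.906, i.e. -2.9 to one decimal place.
The high-ability type would prefer the pooling outcome.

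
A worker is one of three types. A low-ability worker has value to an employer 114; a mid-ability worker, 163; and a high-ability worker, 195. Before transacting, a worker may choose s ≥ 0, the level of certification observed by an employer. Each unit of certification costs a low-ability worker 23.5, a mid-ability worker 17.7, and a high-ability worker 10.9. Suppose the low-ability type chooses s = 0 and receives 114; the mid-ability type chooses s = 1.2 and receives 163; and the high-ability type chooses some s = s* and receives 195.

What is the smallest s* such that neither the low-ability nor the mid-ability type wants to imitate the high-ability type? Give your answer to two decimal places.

Low-ability type (on-path payoff 114) won't mimic when 114 ≥ 195 − 23.5·s*, i.e. s* ≥ 3.45.
Mid-ability type (on-path payoff 163 − 17.7×1.2 = 141.76) won't mimic when 141.76 ≥ 195 − 17.7·s*, i.e. s* ≥ 3.01.
Both must hold, so s* = max(3.45, 3.01) = 3.45. The low-ability type's constraint binds.

3.45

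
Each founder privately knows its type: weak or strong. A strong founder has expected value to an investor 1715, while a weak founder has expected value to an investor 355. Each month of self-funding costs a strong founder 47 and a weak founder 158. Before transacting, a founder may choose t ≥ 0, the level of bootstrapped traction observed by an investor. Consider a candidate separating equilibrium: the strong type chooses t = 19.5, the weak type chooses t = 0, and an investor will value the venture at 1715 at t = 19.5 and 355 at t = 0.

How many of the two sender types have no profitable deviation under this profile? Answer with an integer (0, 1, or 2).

Weak type: stay at 0 → 355; mimic → 1715 − 158 × 19.5 = -1366. IC holds (355 ≥ -1366).
Strong type: signal → 1715 − 47 × 19.5 = 798.5; deviate to 0 → 355. IC holds (798.5 ≥ 355).
2 of 2 constraints hold, so this is a separating equilibrium.

2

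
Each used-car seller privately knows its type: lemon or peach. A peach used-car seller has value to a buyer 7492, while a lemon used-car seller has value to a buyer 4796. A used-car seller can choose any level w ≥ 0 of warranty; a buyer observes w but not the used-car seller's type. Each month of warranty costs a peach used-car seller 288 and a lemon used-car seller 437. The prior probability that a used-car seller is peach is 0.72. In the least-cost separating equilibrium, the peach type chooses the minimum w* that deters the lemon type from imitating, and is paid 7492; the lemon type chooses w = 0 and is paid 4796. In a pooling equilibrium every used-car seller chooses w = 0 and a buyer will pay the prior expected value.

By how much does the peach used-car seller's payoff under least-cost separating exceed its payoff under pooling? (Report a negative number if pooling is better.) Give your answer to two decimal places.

-1021.89

Least-cost separating signal: w* solves 4796 = 7492 − 437·w*, so w* = (7492 − 4796)/437 ≈ 6.1693.
Peach type's separating payoff: 7492 − 288 × w* = 7492 − 288 × (7492 − 4796)/437 = 7492 − 776448/437 ≈ 5715.2311.
Pooling payoff: 0.72 × 7492 + 0.28 × 4796 = 6737.12.
Difference: 5715.2311 − 6737.12 = -1021.8889, i.e. -1021.89 to two decimal places.
The peach type would prefer the pooling outcome.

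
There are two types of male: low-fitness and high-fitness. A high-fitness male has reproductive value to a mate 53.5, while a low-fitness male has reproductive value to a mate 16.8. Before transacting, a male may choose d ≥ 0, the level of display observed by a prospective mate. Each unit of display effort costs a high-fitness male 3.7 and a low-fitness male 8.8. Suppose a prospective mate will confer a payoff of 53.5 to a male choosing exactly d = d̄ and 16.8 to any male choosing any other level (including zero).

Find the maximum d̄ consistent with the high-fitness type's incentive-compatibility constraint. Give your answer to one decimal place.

Choosing d̄ yields the high-fitness type 53.5 − 3.7·d̄; choosing zero yields 16.8.
The high-fitness type is indifferent at 53.5 − 3.7·d̄ = 16.8, i.e. d̄ = (53.5 − 16.8) / 3.7 ≈ 9.9.
For any d̄ above 9.9 the high-fitness type would rather pool at zero, so separation collapses.

9.9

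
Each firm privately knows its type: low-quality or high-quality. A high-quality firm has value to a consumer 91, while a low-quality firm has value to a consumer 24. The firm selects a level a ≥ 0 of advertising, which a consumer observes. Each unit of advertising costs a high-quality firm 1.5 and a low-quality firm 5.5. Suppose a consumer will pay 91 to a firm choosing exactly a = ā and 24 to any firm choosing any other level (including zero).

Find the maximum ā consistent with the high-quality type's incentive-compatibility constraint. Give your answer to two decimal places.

44.67

Choosing ā yields the high-quality type 91 − 1.5·ā; choosing zero yields 24.
The high-quality type is indifferent at 91 − 1.5·ā = 24, i.e. ā = (91 − 24) / 1.5 ≈ 44.67.
For any ā above 44.67 the high-quality type would rather pool at zero, so separation collapses.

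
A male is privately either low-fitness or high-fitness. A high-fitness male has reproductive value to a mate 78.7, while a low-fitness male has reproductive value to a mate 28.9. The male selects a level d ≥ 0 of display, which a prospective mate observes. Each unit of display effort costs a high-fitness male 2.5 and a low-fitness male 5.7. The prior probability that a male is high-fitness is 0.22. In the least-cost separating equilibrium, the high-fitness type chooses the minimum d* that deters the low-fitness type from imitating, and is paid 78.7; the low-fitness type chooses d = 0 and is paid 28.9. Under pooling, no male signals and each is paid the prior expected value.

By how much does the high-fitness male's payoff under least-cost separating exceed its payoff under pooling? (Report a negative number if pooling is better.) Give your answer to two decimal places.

17.00

Least-cost separating signal: d* solves 28.9 = 78.7 − 5.7·d*, so d* = (78.7 − 28.9)/5.7 ≈ 8.7368.
High-fitness type's separating payoff: 78.7 − 2.5 × d* = 78.7 − 2.5 × (78.7 − 28.9)/5.7 = 78.7 − 124.5/5.7 ≈ 56.8579.
Pooling payoff: 0.22 × 78.7 + 0.78 × 28.9 = 39.856.
Difference: 56.8579 − 39.856 = 17.0019, i.e. 17.00 to two decimal places.
The high-fitness type prefers to separate.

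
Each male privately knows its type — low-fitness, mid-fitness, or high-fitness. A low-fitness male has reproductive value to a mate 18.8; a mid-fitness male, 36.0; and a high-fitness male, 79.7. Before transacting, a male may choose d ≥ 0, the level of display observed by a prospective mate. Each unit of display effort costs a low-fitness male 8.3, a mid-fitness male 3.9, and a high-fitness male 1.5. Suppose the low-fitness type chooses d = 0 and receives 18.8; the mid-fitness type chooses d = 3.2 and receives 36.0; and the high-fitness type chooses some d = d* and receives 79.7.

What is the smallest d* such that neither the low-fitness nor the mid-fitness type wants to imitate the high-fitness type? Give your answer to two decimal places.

14.41

Low-fitness type (on-path payoff 18.8) won't mimic when 18.8 ≥ 79.7 − 8.3·d*, i.e. d* ≥ 7.34.
Mid-fitness type (on-path payoff 36.0 − 3.9×3.2 = 23.52) won't mimic when 23.52 ≥ 79.7 − 3.9·d*, i.e. d* ≥ 14.41.
Both must hold, so d* = max(7.34, 14.41) = 14.41. The mid-fitness type's constraint binds.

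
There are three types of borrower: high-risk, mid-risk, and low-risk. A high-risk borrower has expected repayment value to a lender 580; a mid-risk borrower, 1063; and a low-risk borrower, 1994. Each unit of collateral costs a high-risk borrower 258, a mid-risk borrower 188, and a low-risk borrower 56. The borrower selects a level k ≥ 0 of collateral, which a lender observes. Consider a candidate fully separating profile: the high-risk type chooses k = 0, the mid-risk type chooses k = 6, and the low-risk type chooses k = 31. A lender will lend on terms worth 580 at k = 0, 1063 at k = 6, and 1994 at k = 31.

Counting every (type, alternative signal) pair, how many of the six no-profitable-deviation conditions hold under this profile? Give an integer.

3

High-risk (own payoff 580): to k=6 gives 1063 − 258×6 = -485 → no gain ✓; to k=31 gives 1994 − 258×31 = -6004 → no gain ✓.
Mid-risk (own payoff 1063 − 188×6 = -65): to k=0 gives 580 → profitable ✗; to k=31 gives 1994 − 188×31 = -3834 → no gain ✓.
Low-risk (own payoff 1994 − 56×31 = 258): to k=0 gives 580 → profitable ✗; to k=6 gives 1063 − 56×6 = 727 → profitable ✗.
3 of the 6 constraints hold; not an equilibrium.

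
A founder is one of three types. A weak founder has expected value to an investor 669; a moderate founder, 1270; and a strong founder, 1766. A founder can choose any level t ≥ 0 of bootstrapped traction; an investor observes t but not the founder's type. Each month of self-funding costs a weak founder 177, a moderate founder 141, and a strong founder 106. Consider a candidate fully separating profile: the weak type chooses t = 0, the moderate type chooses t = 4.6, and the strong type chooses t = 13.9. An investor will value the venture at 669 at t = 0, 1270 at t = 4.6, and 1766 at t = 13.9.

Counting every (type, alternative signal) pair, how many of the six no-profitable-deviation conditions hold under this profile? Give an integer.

3

Strong (own payoff 1766 − 106×13.9 = 292.6): to t=0 gives 669 → profitable ✗; to t=4.6 gives 1270 − 106×4.6 = 782.4 → profitable ✗.
Moderate (own payoff 1270 − 141×4.6 = 621.4): to t=0 gives 669 → profitable ✗; to t=13.9 gives 1766 − 141×13.9 = -193.9 → no gain ✓.
Weak (own payoff 669): to t=4.6 gives 1270 − 177×4.6 = 455.8 → no gain ✓; to t=13.9 gives 1766 − 177×13.9 = -694.3 → no gain ✓.
3 of the 6 constraints hold; not an equilibrium.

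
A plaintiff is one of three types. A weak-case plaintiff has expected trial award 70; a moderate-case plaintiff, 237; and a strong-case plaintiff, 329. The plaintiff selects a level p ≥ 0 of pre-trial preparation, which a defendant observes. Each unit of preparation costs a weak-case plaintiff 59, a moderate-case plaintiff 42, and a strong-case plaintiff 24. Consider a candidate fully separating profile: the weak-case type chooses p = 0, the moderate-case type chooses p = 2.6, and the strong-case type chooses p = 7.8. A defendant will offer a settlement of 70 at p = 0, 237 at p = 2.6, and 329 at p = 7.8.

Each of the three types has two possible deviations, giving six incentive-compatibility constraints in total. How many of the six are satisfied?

Moderate-case (own payoff 237 − 42×2.6 = 127.8): to p=0 gives 70 → no gain ✓; to p=7.8 gives 329 − 42×7.8 = 1.4 → no gain ✓.
Weak-case (own payoff 70): to p=2.6 gives 237 − 59×2.6 = 83.6 → profitable ✗; to p=7.8 gives 329 − 59×7.8 = -131.2 → no gain ✓.
Strong-case (own payoff 329 − 24×7.8 = 141.8): to p=0 gives 70 → no gain ✓; to p=2.6 gives 237 − 24×2.6 = 174.6 → profitable ✗.
4 of the 6 constraints hold; not an equilibrium.

4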